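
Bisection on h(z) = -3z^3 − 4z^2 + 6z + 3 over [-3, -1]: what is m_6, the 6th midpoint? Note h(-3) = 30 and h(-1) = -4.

z = -2 gives h = -1, negative; keep [-3, -2]
z = -2.5 gives h = 9.875, positive; keep [-2.5, -2]
z = -2.25 gives h = 3.421875, positive; keep [-2.25, -2]
z = -2.125 gives h = 0.9746, positive; keep [-2.125, -2]
z = -2.0625 gives h = -0.0696, negative; keep [-2.125, -2.0625]
z = -2.09375 gives h = 0.438, positive; keep [-2.09375, -2.0625]

-2.09375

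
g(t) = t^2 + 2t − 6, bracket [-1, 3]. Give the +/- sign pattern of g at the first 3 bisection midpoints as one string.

-+-

m = 1, g(m) = -3 (−); new bracket [1, 3]
m = 2, g(m) = 2 (+); new bracket [1, 2]
m = 1.5, g(m) = -0.75 (−); new bracket [1.5, 2]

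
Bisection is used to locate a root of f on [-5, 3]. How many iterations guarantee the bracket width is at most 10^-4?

17

Width after n steps is 8/2^n. Need 2^n ≥ 8/10^-4 = 80000.
2^16 = 65536 < 80000 ≤ 2^17 = 131072, so n = 17.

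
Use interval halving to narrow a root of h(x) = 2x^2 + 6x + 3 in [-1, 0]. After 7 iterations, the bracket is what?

[-0.640625, -0.6328125]

x = -0.5 gives h = 0.5, positive; keep [-1, -0.5]
x = -0.75 gives h = -0.375, negative; keep [-0.75, -0.5]
x = -0.625 gives h = 0.03125, positive; keep [-0.75, -0.625]
x = -0.6875 gives h = -0.1797, negative; keep [-0.6875, -0.625]
x = -0.65625 gives h = -0.0762, negative; keep [-0.65625, -0.625]
x = -0.640625 gives h = -0.0229, negative; keep [-0.640625, -0.625]
x = -0.6328125 gives h = 0.004, positive; keep [-0.640625, -0.6328125]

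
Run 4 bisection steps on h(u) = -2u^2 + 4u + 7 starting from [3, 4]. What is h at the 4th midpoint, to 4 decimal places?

0.4922

u = 3.5 gives h = -3.5, negative; keep [3, 3.5]
u = 3.25 gives h = -1.125, negative; keep [3, 3.25]
u = 3.125 gives h = -0.03125, negative; keep [3, 3.125]
u = 3.0625 gives h = 0.4922, positive; keep [3.0625, 3.125]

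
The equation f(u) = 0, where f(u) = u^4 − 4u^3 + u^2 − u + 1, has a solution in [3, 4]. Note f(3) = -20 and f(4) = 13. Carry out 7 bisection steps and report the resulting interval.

m = 3.5, f(m) = -11.6875 (−); new bracket [3.5, 4]
m = 3.75, f(m) = -1.871094 (−); new bracket [3.75, 4]
m = 3.875, f(m) = 4.867432 (+); new bracket [3.75, 3.875]
m = 3.8125, f(m) = 1.3323 (+); new bracket [3.75, 3.8125]
m = 3.78125, f(m) = -0.3098 (−); new bracket [3.78125, 3.8125]
m = 3.796875, f(m) = 0.501 (+); new bracket [3.78125, 3.796875]
m = 3.7890625, f(m) = 0.093 (+); new bracket [3.78125, 3.7890625]

[3.78125, 3.7890625]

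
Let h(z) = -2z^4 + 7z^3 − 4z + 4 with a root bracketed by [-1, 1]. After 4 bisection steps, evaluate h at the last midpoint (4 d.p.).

z = 0 gives h = 4, positive; keep [-1, 0]
z = -0.5 gives h = 5, positive; keep [-1, -0.5]
z = -0.75 gives h = 3.414062, positive; keep [-1, -0.75]
z = -0.875 gives h = 1.6382, positive; keep [-1, -0.875]

1.6382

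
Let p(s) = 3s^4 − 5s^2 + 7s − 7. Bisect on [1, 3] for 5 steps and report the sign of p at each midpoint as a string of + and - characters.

+++-+

s = 2 gives p = 35, positive; keep [1, 2]
s = 1.5 gives p = 7.4375, positive; keep [1, 1.5]
s = 1.25 gives p = 1.261719, positive; keep [1, 1.25]
s = 1.125 gives p = -0.6477, negative; keep [1.125, 1.25]
s = 1.1875 gives p = 0.2273, positive; keep [1.125, 1.1875]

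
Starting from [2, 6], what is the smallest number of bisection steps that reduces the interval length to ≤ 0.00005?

17

Width after n steps is 4/2^n. Need 2^n ≥ 4/0.00005 = 80000.
2^16 = 65536 < 80000 ≤ 2^17 = 131072, so n = 17.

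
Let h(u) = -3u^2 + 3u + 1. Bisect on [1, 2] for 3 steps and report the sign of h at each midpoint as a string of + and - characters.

m = 1.5, h(m) = -1.25 (−); new bracket [1, 1.5]
m = 1.25, h(m) = 0.0625 (+); new bracket [1.25, 1.5]
m = 1.375, h(m) = -0.546875 (−); new bracket [1.25, 1.375]

-+-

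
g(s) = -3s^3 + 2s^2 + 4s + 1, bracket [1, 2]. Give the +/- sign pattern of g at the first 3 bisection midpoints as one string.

+--

g(1.5) = 1.375 > 0, so the root lies in [1.5, 2]
g(1.75) = -1.953125 < 0, so the root lies in [1.5, 1.75]
g(1.625) = -0.091797 < 0, so the root lies in [1.5, 1.625]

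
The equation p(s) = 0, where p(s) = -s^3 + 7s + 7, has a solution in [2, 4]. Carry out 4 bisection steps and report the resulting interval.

m = 3, p(m) = 1 (+); new bracket [3, 4]
m = 3.5, p(m) = -11.375 (−); new bracket [3, 3.5]
m = 3.25, p(m) = -4.578125 (−); new bracket [3, 3.25]
m = 3.125, p(m) = -1.6426 (−); new bracket [3, 3.125]

[3, 3.125]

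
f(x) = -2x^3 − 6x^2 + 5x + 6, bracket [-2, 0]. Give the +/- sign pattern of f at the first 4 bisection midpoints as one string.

-+-+

m = -1, f(m) = -3 (−); new bracket [-1, 0]
m = -0.5, f(m) = 2.25 (+); new bracket [-1, -0.5]
m = -0.75, f(m) = -0.28125 (−); new bracket [-0.75, -0.5]
m = -0.625, f(m) = 1.0195 (+); new bracket [-0.75, -0.625]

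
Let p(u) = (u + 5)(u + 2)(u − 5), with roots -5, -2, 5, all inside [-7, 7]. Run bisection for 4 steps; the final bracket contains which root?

u = 0 gives p = -50, negative; keep [0, 7]
u = 3.5 gives p = -70.125, negative; keep [3.5, 7]
u = 5.25 gives p = 18.578125, positive; keep [3.5, 5.25]
u = 4.375 gives p = -37.3535, negative; keep [4.375, 5.25]

5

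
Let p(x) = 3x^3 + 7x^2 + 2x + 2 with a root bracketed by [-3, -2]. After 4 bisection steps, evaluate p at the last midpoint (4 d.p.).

-0.2815

x = -2.5 gives p = -6.125, negative; keep [-2.5, -2]
x = -2.25 gives p = -1.234375, negative; keep [-2.25, -2]
x = -2.125 gives p = 0.572266, positive; keep [-2.25, -2.125]
x = -2.1875 gives p = -0.2815, negative; keep [-2.1875, -2.125]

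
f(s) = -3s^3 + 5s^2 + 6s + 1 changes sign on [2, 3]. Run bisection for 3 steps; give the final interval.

[2.5, 2.625]

m = 2.5, f(m) = 0.375 (+); new bracket [2.5, 3]
m = 2.75, f(m) = -7.078125 (−); new bracket [2.5, 2.75]
m = 2.625, f(m) = -3.060547 (−); new bracket [2.5, 2.625]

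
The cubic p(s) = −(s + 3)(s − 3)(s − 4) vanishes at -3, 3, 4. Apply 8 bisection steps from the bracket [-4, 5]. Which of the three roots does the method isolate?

m = 0.5, p(m) = -30.625 (−); new bracket [-4, 0.5]
m = -1.75, p(m) = -34.140625 (−); new bracket [-4, -1.75]
m = -2.875, p(m) = -5.048828 (−); new bracket [-4, -2.875]
m = -3.4375, p(m) = 20.947 (+); new bracket [-3.4375, -2.875]
m = -3.15625, p(m) = 6.8837 (+); new bracket [-3.15625, -2.875]
m = -3.015625, p(m) = 0.6594 (+); new bracket [-3.015625, -2.875]
m = -2.9453125, p(m) = -2.2582 (−); new bracket [-3.015625, -2.9453125]
m = -2.98046875, p(m) = -0.8154 (−); new bracket [-3.015625, -2.98046875]

-3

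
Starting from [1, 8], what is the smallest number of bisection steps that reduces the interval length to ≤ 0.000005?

Width after n steps is 7/2^n. Need 2^n ≥ 7/0.000005 = 1400000.
2^20 = 1048576 < 1400000 ≤ 2^21 = 2097152, so n = 21.

21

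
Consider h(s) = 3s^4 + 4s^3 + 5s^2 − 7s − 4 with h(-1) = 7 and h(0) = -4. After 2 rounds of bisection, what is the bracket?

[-0.5, -0.25]

m = -0.5, h(m) = 0.4375 (+); new bracket [-0.5, 0]
m = -0.25, h(m) = -1.988281 (−); new bracket [-0.5, -0.25]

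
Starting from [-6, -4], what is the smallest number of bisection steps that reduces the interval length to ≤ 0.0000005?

22

Width after n steps is 2/2^n. Need 2^n ≥ 2/0.0000005 = 4000000.
2^21 = 2097152 < 4000000 ≤ 2^22 = 4194304, so n = 22.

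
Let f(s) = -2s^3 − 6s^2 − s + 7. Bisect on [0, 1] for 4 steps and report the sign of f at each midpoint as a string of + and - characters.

s = 0.5 gives f = 4.75, positive; keep [0.5, 1]
s = 0.75 gives f = 2.03125, positive; keep [0.75, 1]
s = 0.875 gives f = 0.191406, positive; keep [0.875, 1]
s = 0.9375 gives f = -0.8589, negative; keep [0.875, 0.9375]

+++-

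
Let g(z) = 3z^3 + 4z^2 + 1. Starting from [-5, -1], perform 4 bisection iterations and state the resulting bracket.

[-1.5, -1.25]

midpoint -3: g = -44 < 0 → [-3, -1]
midpoint -2: g = -7 < 0 → [-2, -1]
midpoint -1.5: g = -0.125 < 0 → [-1.5, -1]
midpoint -1.25: g = 1.3906 > 0 → [-1.5, -1.25]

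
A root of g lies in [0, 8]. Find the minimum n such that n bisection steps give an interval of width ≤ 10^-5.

20

Width after n steps is 8/2^n. Need 2^n ≥ 8/10^-5 = 800000.
2^19 = 524288 < 800000 ≤ 2^20 = 1048576, so n = 20.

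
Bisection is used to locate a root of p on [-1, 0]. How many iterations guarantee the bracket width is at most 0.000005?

Width after n steps is 1/2^n. Need 2^n ≥ 1/0.000005 = 200000.
2^17 = 131072 < 200000 ≤ 2^18 = 262144, so n = 18.

18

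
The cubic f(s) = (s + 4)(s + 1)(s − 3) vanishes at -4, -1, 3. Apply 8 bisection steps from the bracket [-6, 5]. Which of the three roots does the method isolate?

3

s = -0.5 gives f = -6.125, negative; keep [-0.5, 5]
s = 2.25 gives f = -15.234375, negative; keep [2.25, 5]
s = 3.625 gives f = 22.041016, positive; keep [2.25, 3.625]
s = 2.9375 gives f = -1.7073, negative; keep [2.9375, 3.625]
s = 3.28125 gives f = 8.7674, positive; keep [2.9375, 3.28125]
s = 3.109375 gives f = 3.1954, positive; keep [2.9375, 3.109375]
s = 3.0234375 gives f = 0.6623, positive; keep [2.9375, 3.0234375]
s = 2.98046875 gives f = -0.5427, negative; keep [2.98046875, 3.0234375]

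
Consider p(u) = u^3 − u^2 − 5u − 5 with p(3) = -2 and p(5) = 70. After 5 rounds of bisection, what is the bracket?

[3.0625, 3.125]

u = 4 gives p = 23, positive; keep [3, 4]
u = 3.5 gives p = 8.125, positive; keep [3, 3.5]
u = 3.25 gives p = 2.515625, positive; keep [3, 3.25]
u = 3.125 gives p = 0.127, positive; keep [3, 3.125]
u = 3.0625 gives p = -0.9685, negative; keep [3.0625, 3.125]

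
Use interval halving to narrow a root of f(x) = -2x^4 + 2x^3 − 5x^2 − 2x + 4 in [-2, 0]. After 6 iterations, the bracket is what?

[-0.84375, -0.8125]

m = -1, f(m) = -3 (−); new bracket [-1, 0]
m = -0.5, f(m) = 3.375 (+); new bracket [-1, -0.5]
m = -0.75, f(m) = 1.210938 (+); new bracket [-1, -0.75]
m = -0.875, f(m) = -0.5903 (−); new bracket [-0.875, -0.75]
m = -0.8125, f(m) = 0.3799 (+); new bracket [-0.875, -0.8125]
m = -0.84375, f(m) = -0.0871 (−); new bracket [-0.84375, -0.8125]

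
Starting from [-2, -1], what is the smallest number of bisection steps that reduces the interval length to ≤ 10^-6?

Width after n steps is 1/2^n. Need 2^n ≥ 1/10^-6 = 1000000.
2^19 = 524288 < 1000000 ≤ 2^20 = 1048576, so n = 20.

20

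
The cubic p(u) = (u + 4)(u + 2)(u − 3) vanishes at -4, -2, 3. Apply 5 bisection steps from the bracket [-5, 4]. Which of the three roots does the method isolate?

3

m = -0.5, p(m) = -18.375 (−); new bracket [-0.5, 4]
m = 1.75, p(m) = -26.953125 (−); new bracket [1.75, 4]
m = 2.875, p(m) = -4.189453 (−); new bracket [2.875, 4]
m = 3.4375, p(m) = 17.6931 (+); new bracket [2.875, 3.4375]
m = 3.15625, p(m) = 5.7655 (+); new bracket [2.875, 3.15625]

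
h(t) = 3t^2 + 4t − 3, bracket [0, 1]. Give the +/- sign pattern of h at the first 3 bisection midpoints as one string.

h(0.5) = -0.25 < 0, so the root lies in [0.5, 1]
h(0.75) = 1.6875 > 0, so the root lies in [0.5, 0.75]
h(0.625) = 0.671875 > 0, so the root lies in [0.5, 0.625]

-++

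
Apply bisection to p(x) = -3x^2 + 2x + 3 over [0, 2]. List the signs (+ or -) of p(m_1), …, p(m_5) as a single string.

p(1) = 2 > 0, so the root lies in [1, 2]
p(1.5) = -0.75 < 0, so the root lies in [1, 1.5]
p(1.25) = 0.8125 > 0, so the root lies in [1.25, 1.5]
p(1.375) = 0.0781 > 0, so the root lies in [1.375, 1.5]
p(1.4375) = -0.3242 < 0, so the root lies in [1.375, 1.4375]

+-++-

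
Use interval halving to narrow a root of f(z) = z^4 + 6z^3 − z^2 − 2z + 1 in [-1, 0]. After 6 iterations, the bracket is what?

f(-0.5) = 1.0625 > 0, so the root lies in [-1, -0.5]
f(-0.75) = -0.277344 < 0, so the root lies in [-0.75, -0.5]
f(-0.625) = 0.547119 > 0, so the root lies in [-0.75, -0.625]
f(-0.6875) = 0.176 > 0, so the root lies in [-0.75, -0.6875]
f(-0.71875) = -0.0401 < 0, so the root lies in [-0.71875, -0.6875]
f(-0.703125) = 0.0706 > 0, so the root lies in [-0.71875, -0.703125]

[-0.71875, -0.703125]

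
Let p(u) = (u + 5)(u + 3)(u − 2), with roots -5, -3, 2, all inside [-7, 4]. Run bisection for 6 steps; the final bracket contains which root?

u = -1.5 gives p = -18.375, negative; keep [-1.5, 4]
u = 1.25 gives p = -19.921875, negative; keep [1.25, 4]
u = 2.625 gives p = 26.806641, positive; keep [1.25, 2.625]
u = 1.9375 gives p = -2.1409, negative; keep [1.9375, 2.625]
u = 2.28125 gives p = 10.8152, positive; keep [1.9375, 2.28125]
u = 2.109375 gives p = 3.973, positive; keep [1.9375, 2.109375]

2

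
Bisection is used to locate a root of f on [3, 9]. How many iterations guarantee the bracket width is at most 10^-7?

26

Width after n steps is 6/2^n. Need 2^n ≥ 6/10^-7 = 60000000.
2^25 = 33554432 < 60000000 ≤ 2^26 = 67108864, so n = 26.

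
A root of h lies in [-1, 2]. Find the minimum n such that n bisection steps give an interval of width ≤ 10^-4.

Width after n steps is 3/2^n. Need 2^n ≥ 3/10^-4 = 30000.
2^14 = 16384 < 30000 ≤ 2^15 = 32768, so n = 15.

15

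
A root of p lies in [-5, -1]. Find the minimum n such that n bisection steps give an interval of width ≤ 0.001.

Width after n steps is 4/2^n. Need 2^n ≥ 4/0.001 = 4000.
2^11 = 2048 < 4000 ≤ 2^12 = 4096, so n = 12.

12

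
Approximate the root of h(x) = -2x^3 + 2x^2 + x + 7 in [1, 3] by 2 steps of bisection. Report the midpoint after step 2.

2.5

x = 2 gives h = 1, positive; keep [2, 3]
x = 2.5 gives h = -9.25, negative; keep [2, 2.5]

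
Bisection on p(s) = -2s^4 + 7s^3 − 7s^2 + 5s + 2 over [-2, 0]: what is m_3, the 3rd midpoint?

p(-1) = -19 < 0, so the root lies in [-1, 0]
p(-0.5) = -3.25 < 0, so the root lies in [-0.5, 0]
p(-0.25) = 0.195312 > 0, so the root lies in [-0.5, -0.25]

-0.25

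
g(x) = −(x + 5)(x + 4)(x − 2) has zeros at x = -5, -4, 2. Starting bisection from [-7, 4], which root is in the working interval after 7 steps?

2

m = -1.5, g(m) = 30.625 (+); new bracket [-1.5, 4]
m = 1.25, g(m) = 24.609375 (+); new bracket [1.25, 4]
m = 2.625, g(m) = -31.572266 (−); new bracket [1.25, 2.625]
m = 1.9375, g(m) = 2.5745 (+); new bracket [1.9375, 2.625]
m = 2.28125, g(m) = -12.8631 (−); new bracket [1.9375, 2.28125]
m = 2.109375, g(m) = -4.7506 (−); new bracket [1.9375, 2.109375]
m = 2.0234375, g(m) = -0.9915 (−); new bracket [1.9375, 2.0234375]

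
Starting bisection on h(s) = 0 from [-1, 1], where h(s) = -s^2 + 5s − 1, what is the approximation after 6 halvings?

0.21875

s = 0 gives h = -1, negative; keep [0, 1]
s = 0.5 gives h = 1.25, positive; keep [0, 0.5]
s = 0.25 gives h = 0.1875, positive; keep [0, 0.25]
s = 0.125 gives h = -0.3906, negative; keep [0.125, 0.25]
s = 0.1875 gives h = -0.0977, negative; keep [0.1875, 0.25]
s = 0.21875 gives h = 0.0459, positive; keep [0.1875, 0.21875]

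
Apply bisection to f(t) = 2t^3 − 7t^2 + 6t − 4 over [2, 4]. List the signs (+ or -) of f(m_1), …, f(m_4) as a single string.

m = 3, f(m) = 5 (+); new bracket [2, 3]
m = 2.5, f(m) = -1.5 (−); new bracket [2.5, 3]
m = 2.75, f(m) = 1.15625 (+); new bracket [2.5, 2.75]
m = 2.625, f(m) = -0.3086 (−); new bracket [2.625, 2.75]

+-+-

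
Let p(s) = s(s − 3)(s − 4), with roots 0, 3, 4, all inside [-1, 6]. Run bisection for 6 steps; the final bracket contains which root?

s = 2.5 gives p = 1.875, positive; keep [-1, 2.5]
s = 0.75 gives p = 5.484375, positive; keep [-1, 0.75]
s = -0.125 gives p = -1.611328, negative; keep [-0.125, 0.75]
s = 0.3125 gives p = 3.0969, positive; keep [-0.125, 0.3125]
s = 0.09375 gives p = 1.0643, positive; keep [-0.125, 0.09375]
s = -0.015625 gives p = -0.1892, negative; keep [-0.015625, 0.09375]

0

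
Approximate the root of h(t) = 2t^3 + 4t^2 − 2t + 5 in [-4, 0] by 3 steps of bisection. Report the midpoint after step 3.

midpoint -2: h = 9 > 0 → [-4, -2]
midpoint -3: h = -7 < 0 → [-3, -2]
midpoint -2.5: h = 3.75 > 0 → [-3, -2.5]

-2.5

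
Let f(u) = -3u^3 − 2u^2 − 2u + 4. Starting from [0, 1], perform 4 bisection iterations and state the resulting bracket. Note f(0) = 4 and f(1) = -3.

[0.75, 0.8125]

u = 0.5 gives f = 2.125, positive; keep [0.5, 1]
u = 0.75 gives f = 0.109375, positive; keep [0.75, 1]
u = 0.875 gives f = -1.291016, negative; keep [0.75, 0.875]
u = 0.8125 gives f = -0.5544, negative; keep [0.75, 0.8125]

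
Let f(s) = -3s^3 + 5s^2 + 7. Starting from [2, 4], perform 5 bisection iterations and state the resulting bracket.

m = 3, f(m) = -29 (−); new bracket [2, 3]
m = 2.5, f(m) = -8.625 (−); new bracket [2, 2.5]
m = 2.25, f(m) = -1.859375 (−); new bracket [2, 2.25]
m = 2.125, f(m) = 0.791 (+); new bracket [2.125, 2.25]
m = 2.1875, f(m) = -0.4768 (−); new bracket [2.125, 2.1875]

[2.125, 2.1875]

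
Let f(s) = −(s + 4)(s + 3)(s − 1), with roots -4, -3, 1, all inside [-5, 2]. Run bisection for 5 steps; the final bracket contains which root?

1

f(-1.5) = 9.375 > 0, so the root lies in [-1.5, 2]
f(0.25) = 10.359375 > 0, so the root lies in [0.25, 2]
f(1.125) = -2.642578 < 0, so the root lies in [0.25, 1.125]
f(0.6875) = 5.4016 > 0, so the root lies in [0.6875, 1.125]
f(0.90625) = 1.7967 > 0, so the root lies in [0.90625, 1.125]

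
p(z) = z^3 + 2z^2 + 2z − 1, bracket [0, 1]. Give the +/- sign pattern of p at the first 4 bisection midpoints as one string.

midpoint 0.5: p = 0.625 > 0 → [0, 0.5]
midpoint 0.25: p = -0.359375 < 0 → [0.25, 0.5]
midpoint 0.375: p = 0.083984 > 0 → [0.25, 0.375]
midpoint 0.3125: p = -0.1492 < 0 → [0.3125, 0.375]

+-+-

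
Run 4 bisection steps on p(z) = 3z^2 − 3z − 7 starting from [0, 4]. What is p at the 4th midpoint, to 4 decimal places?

1.4375

m = 2, p(m) = -1 (−); new bracket [2, 4]
m = 3, p(m) = 11 (+); new bracket [2, 3]
m = 2.5, p(m) = 4.25 (+); new bracket [2, 2.5]
m = 2.25, p(m) = 1.4375 (+); new bracket [2, 2.25]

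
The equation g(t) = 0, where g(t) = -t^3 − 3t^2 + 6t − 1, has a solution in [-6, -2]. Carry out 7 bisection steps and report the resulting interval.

t = -4 gives g = -9, negative; keep [-6, -4]
t = -5 gives g = 19, positive; keep [-5, -4]
t = -4.5 gives g = 2.375, positive; keep [-4.5, -4]
t = -4.25 gives g = -3.9219, negative; keep [-4.5, -4.25]
t = -4.375 gives g = -0.9316, negative; keep [-4.5, -4.375]
t = -4.4375 gives g = 0.6814, positive; keep [-4.4375, -4.375]
t = -4.40625 gives g = -0.1351, negative; keep [-4.4375, -4.40625]

[-4.4375, -4.40625]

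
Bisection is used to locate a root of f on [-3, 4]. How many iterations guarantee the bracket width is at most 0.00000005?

28

Width after n steps is 7/2^n. Need 2^n ≥ 7/0.00000005 = 140000000.
2^27 = 134217728 < 140000000 ≤ 2^28 = 268435456, so n = 28.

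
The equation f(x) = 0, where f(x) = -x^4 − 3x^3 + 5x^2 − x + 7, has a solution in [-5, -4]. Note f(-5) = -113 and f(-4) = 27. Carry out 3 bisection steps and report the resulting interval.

midpoint -4.5: f = -23.9375 < 0 → [-4.5, -4]
midpoint -4.25: f = 5.605469 > 0 → [-4.5, -4.25]
midpoint -4.375: f = -8.064697 < 0 → [-4.375, -4.25]

[-4.375, -4.25]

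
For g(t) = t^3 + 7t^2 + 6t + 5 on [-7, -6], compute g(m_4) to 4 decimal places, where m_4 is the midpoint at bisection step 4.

g(-6.5) = -12.875 < 0, so the root lies in [-6.5, -6]
g(-6.25) = -3.203125 < 0, so the root lies in [-6.25, -6]
g(-6.125) = 1.076172 > 0, so the root lies in [-6.25, -6.125]
g(-6.1875) = -1.0183 < 0, so the root lies in [-6.1875, -6.125]

-1.0183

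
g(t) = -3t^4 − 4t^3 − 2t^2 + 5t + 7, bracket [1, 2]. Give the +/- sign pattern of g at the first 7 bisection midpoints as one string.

---+++-

midpoint 1.5: g = -18.6875 < 0 → [1, 1.5]
midpoint 1.25: g = -5.011719 < 0 → [1, 1.25]
midpoint 1.125: g = -0.406982 < 0 → [1, 1.125]
midpoint 1.0625: g = 1.4335 > 0 → [1.0625, 1.125]
midpoint 1.09375: g = 0.5491 > 0 → [1.09375, 1.125]
midpoint 1.109375: g = 0.0802 > 0 → [1.109375, 1.125]
midpoint 1.1171875: g = -0.1611 < 0 → [1.109375, 1.1171875]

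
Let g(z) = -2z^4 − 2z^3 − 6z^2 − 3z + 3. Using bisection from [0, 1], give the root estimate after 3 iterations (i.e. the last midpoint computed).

z = 0.5 gives g = -0.375, negative; keep [0, 0.5]
z = 0.25 gives g = 1.835938, positive; keep [0.25, 0.5]
z = 0.375 gives g = 0.88623, positive; keep [0.375, 0.5]

0.375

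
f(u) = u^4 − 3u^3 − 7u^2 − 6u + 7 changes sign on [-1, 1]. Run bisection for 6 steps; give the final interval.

[0.59375, 0.625]

midpoint 0: f = 7 > 0 → [0, 1]
midpoint 0.5: f = 1.9375 > 0 → [0.5, 1]
midpoint 0.75: f = -2.386719 < 0 → [0.5, 0.75]
midpoint 0.625: f = -0.0642 < 0 → [0.5, 0.625]
midpoint 0.5625: f = 0.9763 > 0 → [0.5625, 0.625]
midpoint 0.59375: f = 0.4661 > 0 → [0.59375, 0.625]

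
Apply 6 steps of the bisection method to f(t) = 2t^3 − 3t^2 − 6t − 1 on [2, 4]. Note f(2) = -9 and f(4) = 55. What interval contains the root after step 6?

t = 3 gives f = 8, positive; keep [2, 3]
t = 2.5 gives f = -3.5, negative; keep [2.5, 3]
t = 2.75 gives f = 1.40625, positive; keep [2.5, 2.75]
t = 2.625 gives f = -1.2461, negative; keep [2.625, 2.75]
t = 2.6875 gives f = 0.0288, positive; keep [2.625, 2.6875]
t = 2.65625 gives f = -0.6213, negative; keep [2.65625, 2.6875]

[2.65625, 2.6875]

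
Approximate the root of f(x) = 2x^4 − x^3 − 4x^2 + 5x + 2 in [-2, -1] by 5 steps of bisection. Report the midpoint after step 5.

-1.53125

f(-1.5) = -1 < 0, so the root lies in [-2, -1.5]
f(-1.75) = 5.117188 > 0, so the root lies in [-1.75, -1.5]
f(-1.625) = 1.549316 > 0, so the root lies in [-1.625, -1.5]
f(-1.5625) = 0.1575 > 0, so the root lies in [-1.5625, -1.5]
f(-1.53125) = -0.4493 < 0, so the root lies in [-1.5625, -1.53125]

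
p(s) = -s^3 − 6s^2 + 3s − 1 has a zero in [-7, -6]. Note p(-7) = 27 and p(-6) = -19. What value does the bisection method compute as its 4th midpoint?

s = -6.5 gives p = 0.625, positive; keep [-6.5, -6]
s = -6.25 gives p = -9.984375, negative; keep [-6.5, -6.25]
s = -6.375 gives p = -4.884766, negative; keep [-6.5, -6.375]
s = -6.4375 gives p = -2.1819, negative; keep [-6.5, -6.4375]

-6.4375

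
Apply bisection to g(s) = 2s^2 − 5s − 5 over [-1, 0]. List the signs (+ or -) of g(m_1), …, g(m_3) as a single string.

--+

midpoint -0.5: g = -2 < 0 → [-1, -0.5]
midpoint -0.75: g = -0.125 < 0 → [-1, -0.75]
midpoint -0.875: g = 0.90625 > 0 → [-0.875, -0.75]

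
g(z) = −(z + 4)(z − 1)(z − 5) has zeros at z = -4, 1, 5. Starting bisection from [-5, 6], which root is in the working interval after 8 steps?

-4

midpoint 0.5: g = -10.125 < 0 → [-5, 0.5]
midpoint -2.25: g = -41.234375 < 0 → [-5, -2.25]
midpoint -3.625: g = -14.958984 < 0 → [-5, -3.625]
midpoint -4.3125: g = 15.4602 > 0 → [-4.3125, -3.625]
midpoint -3.96875: g = -1.3926 < 0 → [-4.3125, -3.96875]
midpoint -4.140625: g = 6.6078 > 0 → [-4.140625, -3.96875]
midpoint -4.0546875: g = 2.503 > 0 → [-4.0546875, -3.96875]
midpoint -4.01171875: g = 0.5293 > 0 → [-4.01171875, -3.96875]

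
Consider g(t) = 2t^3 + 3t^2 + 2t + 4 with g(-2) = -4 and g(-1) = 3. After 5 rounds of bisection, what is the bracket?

[-1.65625, -1.625]

midpoint -1.5: g = 1 > 0 → [-2, -1.5]
midpoint -1.75: g = -1.03125 < 0 → [-1.75, -1.5]
midpoint -1.625: g = 0.089844 > 0 → [-1.75, -1.625]
midpoint -1.6875: g = -0.4429 < 0 → [-1.6875, -1.625]
midpoint -1.65625: g = -0.1697 < 0 → [-1.65625, -1.625]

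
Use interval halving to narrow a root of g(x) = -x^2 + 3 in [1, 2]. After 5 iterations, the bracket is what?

m = 1.5, g(m) = 0.75 (+); new bracket [1.5, 2]
m = 1.75, g(m) = -0.0625 (−); new bracket [1.5, 1.75]
m = 1.625, g(m) = 0.359375 (+); new bracket [1.625, 1.75]
m = 1.6875, g(m) = 0.1523 (+); new bracket [1.6875, 1.75]
m = 1.71875, g(m) = 0.0459 (+); new bracket [1.71875, 1.75]

[1.71875, 1.75]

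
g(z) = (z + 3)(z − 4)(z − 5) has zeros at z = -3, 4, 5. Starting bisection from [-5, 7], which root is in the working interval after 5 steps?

-3

z = 1 gives g = 48, positive; keep [-5, 1]
z = -2 gives g = 42, positive; keep [-5, -2]
z = -3.5 gives g = -31.875, negative; keep [-3.5, -2]
z = -2.75 gives g = 13.0781, positive; keep [-3.5, -2.75]
z = -3.125 gives g = -7.2363, negative; keep [-3.125, -2.75]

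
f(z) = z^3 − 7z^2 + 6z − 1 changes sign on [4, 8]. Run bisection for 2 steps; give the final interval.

z = 6 gives f = -1, negative; keep [6, 8]
z = 7 gives f = 41, positive; keep [6, 7]

[6, 7]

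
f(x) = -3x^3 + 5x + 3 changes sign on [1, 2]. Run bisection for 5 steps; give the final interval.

[1.5, 1.53125]

f(1.5) = 0.375 > 0, so the root lies in [1.5, 2]
f(1.75) = -4.328125 < 0, so the root lies in [1.5, 1.75]
f(1.625) = -1.748047 < 0, so the root lies in [1.5, 1.625]
f(1.5625) = -0.6316 < 0, so the root lies in [1.5, 1.5625]
f(1.53125) = -0.1148 < 0, so the root lies in [1.5, 1.53125]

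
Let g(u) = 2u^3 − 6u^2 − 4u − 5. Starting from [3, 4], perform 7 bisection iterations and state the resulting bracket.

[3.7109375, 3.71875]

m = 3.5, g(m) = -6.75 (−); new bracket [3.5, 4]
m = 3.75, g(m) = 1.09375 (+); new bracket [3.5, 3.75]
m = 3.625, g(m) = -3.074219 (−); new bracket [3.625, 3.75]
m = 3.6875, g(m) = -1.0532 (−); new bracket [3.6875, 3.75]
m = 3.71875, g(m) = 0.0043 (+); new bracket [3.6875, 3.71875]
m = 3.703125, g(m) = -0.5284 (−); new bracket [3.703125, 3.71875]
m = 3.7109375, g(m) = -0.263 (−); new bracket [3.7109375, 3.71875]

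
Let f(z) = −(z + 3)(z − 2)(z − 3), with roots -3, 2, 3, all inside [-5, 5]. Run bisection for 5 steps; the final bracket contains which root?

-3

m = 0, f(m) = -18 (−); new bracket [-5, 0]
m = -2.5, f(m) = -12.375 (−); new bracket [-5, -2.5]
m = -3.75, f(m) = 29.109375 (+); new bracket [-3.75, -2.5]
m = -3.125, f(m) = 3.9238 (+); new bracket [-3.125, -2.5]
m = -2.8125, f(m) = -5.2449 (−); new bracket [-3.125, -2.8125]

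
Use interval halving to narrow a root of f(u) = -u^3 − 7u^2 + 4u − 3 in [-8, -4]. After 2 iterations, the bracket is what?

u = -6 gives f = -63, negative; keep [-8, -6]
u = -7 gives f = -31, negative; keep [-8, -7]

[-8, -7]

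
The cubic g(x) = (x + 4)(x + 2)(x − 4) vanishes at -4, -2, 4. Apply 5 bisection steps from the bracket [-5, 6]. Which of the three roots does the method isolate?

4

m = 0.5, g(m) = -39.375 (−); new bracket [0.5, 6]
m = 3.25, g(m) = -28.546875 (−); new bracket [3.25, 6]
m = 4.625, g(m) = 35.712891 (+); new bracket [3.25, 4.625]
m = 3.9375, g(m) = -2.9456 (−); new bracket [3.9375, 4.625]
m = 4.28125, g(m) = 14.6297 (+); new bracket [3.9375, 4.28125]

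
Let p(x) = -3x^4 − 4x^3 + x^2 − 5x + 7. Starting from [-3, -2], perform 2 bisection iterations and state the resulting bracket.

[-2.25, -2]

m = -2.5, p(m) = -28.9375 (−); new bracket [-2.5, -2]
m = -2.25, p(m) = -8.011719 (−); new bracket [-2.25, -2]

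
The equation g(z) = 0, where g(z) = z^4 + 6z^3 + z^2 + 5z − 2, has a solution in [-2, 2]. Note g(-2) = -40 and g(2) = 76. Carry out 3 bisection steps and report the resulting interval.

g(0) = -2 < 0, so the root lies in [0, 2]
g(1) = 11 > 0, so the root lies in [0, 1]
g(0.5) = 1.5625 > 0, so the root lies in [0, 0.5]

[0, 0.5]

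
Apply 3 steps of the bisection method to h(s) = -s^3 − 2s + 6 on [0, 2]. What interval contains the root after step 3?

[1.25, 1.5]

h(1) = 3 > 0, so the root lies in [1, 2]
h(1.5) = -0.375 < 0, so the root lies in [1, 1.5]
h(1.25) = 1.546875 > 0, so the root lies in [1.25, 1.5]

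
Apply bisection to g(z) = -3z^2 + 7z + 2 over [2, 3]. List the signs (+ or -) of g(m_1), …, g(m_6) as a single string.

m = 2.5, g(m) = 0.75 (+); new bracket [2.5, 3]
m = 2.75, g(m) = -1.4375 (−); new bracket [2.5, 2.75]
m = 2.625, g(m) = -0.296875 (−); new bracket [2.5, 2.625]
m = 2.5625, g(m) = 0.2383 (+); new bracket [2.5625, 2.625]
m = 2.59375, g(m) = -0.0264 (−); new bracket [2.5625, 2.59375]
m = 2.578125, g(m) = 0.1067 (+); new bracket [2.578125, 2.59375]

+--+-+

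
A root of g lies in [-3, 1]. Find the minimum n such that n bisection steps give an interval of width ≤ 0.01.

9

Width after n steps is 4/2^n. Need 2^n ≥ 4/0.01 = 400.
2^8 = 256 < 400 ≤ 2^9 = 512, so n = 9.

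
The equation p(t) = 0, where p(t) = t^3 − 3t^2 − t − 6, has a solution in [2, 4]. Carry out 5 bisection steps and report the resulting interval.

p(3) = -9 < 0, so the root lies in [3, 4]
p(3.5) = -3.375 < 0, so the root lies in [3.5, 4]
p(3.75) = 0.796875 > 0, so the root lies in [3.5, 3.75]
p(3.625) = -1.4121 < 0, so the root lies in [3.625, 3.75]
p(3.6875) = -0.3391 < 0, so the root lies in [3.6875, 3.75]

[3.6875, 3.75]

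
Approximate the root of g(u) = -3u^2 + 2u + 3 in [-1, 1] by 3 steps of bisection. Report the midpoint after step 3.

u = 0 gives g = 3, positive; keep [-1, 0]
u = -0.5 gives g = 1.25, positive; keep [-1, -0.5]
u = -0.75 gives g = -0.1875, negative; keep [-0.75, -0.5]

-0.75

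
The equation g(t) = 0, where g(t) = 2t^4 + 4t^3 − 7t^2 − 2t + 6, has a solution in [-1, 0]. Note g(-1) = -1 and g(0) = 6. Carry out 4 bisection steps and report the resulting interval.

t = -0.5 gives g = 4.875, positive; keep [-1, -0.5]
t = -0.75 gives g = 2.507812, positive; keep [-1, -0.75]
t = -0.875 gives g = 0.883301, positive; keep [-1, -0.875]
t = -0.9375 gives g = -0.0283, negative; keep [-0.9375, -0.875]

[-0.9375, -0.875]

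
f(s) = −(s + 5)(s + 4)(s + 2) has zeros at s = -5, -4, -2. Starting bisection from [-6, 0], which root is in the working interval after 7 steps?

-2

s = -3 gives f = 2, positive; keep [-3, 0]
s = -1.5 gives f = -4.375, negative; keep [-3, -1.5]
s = -2.25 gives f = 1.203125, positive; keep [-2.25, -1.5]
s = -1.875 gives f = -0.8301, negative; keep [-2.25, -1.875]
s = -2.0625 gives f = 0.3557, positive; keep [-2.0625, -1.875]
s = -1.96875 gives f = -0.1924, negative; keep [-2.0625, -1.96875]
s = -2.015625 gives f = 0.0925, positive; keep [-2.015625, -1.96875]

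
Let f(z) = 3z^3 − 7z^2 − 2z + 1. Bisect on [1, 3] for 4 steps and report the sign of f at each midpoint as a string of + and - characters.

--++

z = 2 gives f = -7, negative; keep [2, 3]
z = 2.5 gives f = -0.875, negative; keep [2.5, 3]
z = 2.75 gives f = 4.953125, positive; keep [2.5, 2.75]
z = 2.625 gives f = 1.7793, positive; keep [2.5, 2.625]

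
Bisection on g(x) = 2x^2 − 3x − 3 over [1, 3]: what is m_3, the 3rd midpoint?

x = 2 gives g = -1, negative; keep [2, 3]
x = 2.5 gives g = 2, positive; keep [2, 2.5]
x = 2.25 gives g = 0.375, positive; keep [2, 2.25]

2.25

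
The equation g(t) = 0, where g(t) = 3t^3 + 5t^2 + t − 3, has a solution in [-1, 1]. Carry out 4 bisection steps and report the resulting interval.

g(0) = -3 < 0, so the root lies in [0, 1]
g(0.5) = -0.875 < 0, so the root lies in [0.5, 1]
g(0.75) = 1.828125 > 0, so the root lies in [0.5, 0.75]
g(0.625) = 0.3105 > 0, so the root lies in [0.5, 0.625]

[0.5, 0.625]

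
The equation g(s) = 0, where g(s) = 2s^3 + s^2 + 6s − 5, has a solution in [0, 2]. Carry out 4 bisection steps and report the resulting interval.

[0.625, 0.75]

m = 1, g(m) = 4 (+); new bracket [0, 1]
m = 0.5, g(m) = -1.5 (−); new bracket [0.5, 1]
m = 0.75, g(m) = 0.90625 (+); new bracket [0.5, 0.75]
m = 0.625, g(m) = -0.3711 (−); new bracket [0.625, 0.75]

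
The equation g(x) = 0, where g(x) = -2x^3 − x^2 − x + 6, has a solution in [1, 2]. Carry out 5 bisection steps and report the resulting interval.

[1.1875, 1.21875]

m = 1.5, g(m) = -4.5 (−); new bracket [1, 1.5]
m = 1.25, g(m) = -0.71875 (−); new bracket [1, 1.25]
m = 1.125, g(m) = 0.761719 (+); new bracket [1.125, 1.25]
m = 1.1875, g(m) = 0.0532 (+); new bracket [1.1875, 1.25]
m = 1.21875, g(m) = -0.3246 (−); new bracket [1.1875, 1.21875]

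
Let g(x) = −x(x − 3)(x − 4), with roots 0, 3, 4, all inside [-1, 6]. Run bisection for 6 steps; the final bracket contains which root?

m = 2.5, g(m) = -1.875 (−); new bracket [-1, 2.5]
m = 0.75, g(m) = -5.484375 (−); new bracket [-1, 0.75]
m = -0.125, g(m) = 1.611328 (+); new bracket [-0.125, 0.75]
m = 0.3125, g(m) = -3.0969 (−); new bracket [-0.125, 0.3125]
m = 0.09375, g(m) = -1.0643 (−); new bracket [-0.125, 0.09375]
m = -0.015625, g(m) = 0.1892 (+); new bracket [-0.015625, 0.09375]

0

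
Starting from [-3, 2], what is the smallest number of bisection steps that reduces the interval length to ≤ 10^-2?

9

Width after n steps is 5/2^n. Need 2^n ≥ 5/10^-2 = 500.
2^8 = 256 < 500 ≤ 2^9 = 512, so n = 9.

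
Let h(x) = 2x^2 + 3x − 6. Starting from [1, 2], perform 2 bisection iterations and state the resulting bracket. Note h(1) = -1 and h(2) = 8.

[1, 1.25]

h(1.5) = 3 > 0, so the root lies in [1, 1.5]
h(1.25) = 0.875 > 0, so the root lies in [1, 1.25]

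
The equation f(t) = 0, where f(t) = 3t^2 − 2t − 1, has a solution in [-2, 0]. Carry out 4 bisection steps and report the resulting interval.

[-0.375, -0.25]

f(-1) = 4 > 0, so the root lies in [-1, 0]
f(-0.5) = 0.75 > 0, so the root lies in [-0.5, 0]
f(-0.25) = -0.3125 < 0, so the root lies in [-0.5, -0.25]
f(-0.375) = 0.1719 > 0, so the root lies in [-0.375, -0.25]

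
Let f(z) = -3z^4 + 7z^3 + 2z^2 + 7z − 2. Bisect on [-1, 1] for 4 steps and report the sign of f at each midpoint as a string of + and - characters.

-+-+

f(0) = -2 < 0, so the root lies in [0, 1]
f(0.5) = 2.6875 > 0, so the root lies in [0, 0.5]
f(0.25) = -0.027344 < 0, so the root lies in [0.25, 0.5]
f(0.375) = 1.2161 > 0, so the root lies in [0.25, 0.375]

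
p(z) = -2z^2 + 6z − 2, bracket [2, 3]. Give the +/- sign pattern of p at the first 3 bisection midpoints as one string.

midpoint 2.5: p = 0.5 > 0 → [2.5, 3]
midpoint 2.75: p = -0.625 < 0 → [2.5, 2.75]
midpoint 2.625: p = -0.03125 < 0 → [2.5, 2.625]

+--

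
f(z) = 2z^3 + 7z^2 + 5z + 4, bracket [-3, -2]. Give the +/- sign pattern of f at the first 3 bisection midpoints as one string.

++-

z = -2.5 gives f = 4, positive; keep [-3, -2.5]
z = -2.75 gives f = 1.59375, positive; keep [-3, -2.75]
z = -2.875 gives f = -0.042969, negative; keep [-2.875, -2.75]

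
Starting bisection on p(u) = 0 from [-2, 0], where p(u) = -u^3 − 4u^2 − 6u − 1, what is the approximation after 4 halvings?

midpoint -1: p = 2 > 0 → [-1, 0]
midpoint -0.5: p = 1.125 > 0 → [-0.5, 0]
midpoint -0.25: p = 0.265625 > 0 → [-0.25, 0]
midpoint -0.125: p = -0.3105 < 0 → [-0.25, -0.125]

-0.125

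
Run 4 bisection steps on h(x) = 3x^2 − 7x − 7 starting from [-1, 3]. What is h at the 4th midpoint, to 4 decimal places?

-0.0625

m = 1, h(m) = -11 (−); new bracket [-1, 1]
m = 0, h(m) = -7 (−); new bracket [-1, 0]
m = -0.5, h(m) = -2.75 (−); new bracket [-1, -0.5]
m = -0.75, h(m) = -0.0625 (−); new bracket [-1, -0.75]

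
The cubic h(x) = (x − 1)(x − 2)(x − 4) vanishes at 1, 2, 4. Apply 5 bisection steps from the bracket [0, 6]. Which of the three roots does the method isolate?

4

x = 3 gives h = -2, negative; keep [3, 6]
x = 4.5 gives h = 4.375, positive; keep [3, 4.5]
x = 3.75 gives h = -1.203125, negative; keep [3.75, 4.5]
x = 4.125 gives h = 0.8301, positive; keep [3.75, 4.125]
x = 3.9375 gives h = -0.3557, negative; keep [3.9375, 4.125]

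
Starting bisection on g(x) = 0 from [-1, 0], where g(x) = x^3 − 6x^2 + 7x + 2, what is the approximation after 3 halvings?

g(-0.5) = -3.125 < 0, so the root lies in [-0.5, 0]
g(-0.25) = -0.140625 < 0, so the root lies in [-0.25, 0]
g(-0.125) = 1.029297 > 0, so the root lies in [-0.25, -0.125]

-0.125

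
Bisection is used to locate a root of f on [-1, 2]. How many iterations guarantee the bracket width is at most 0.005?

Width after n steps is 3/2^n. Need 2^n ≥ 3/0.005 = 600.
2^9 = 512 < 600 ≤ 2^10 = 1024, so n = 10.

10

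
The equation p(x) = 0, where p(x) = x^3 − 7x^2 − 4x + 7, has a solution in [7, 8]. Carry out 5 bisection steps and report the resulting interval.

[7.40625, 7.4375]

p(7.5) = 5.125 > 0, so the root lies in [7, 7.5]
p(7.25) = -8.859375 < 0, so the root lies in [7.25, 7.5]
p(7.375) = -2.103516 < 0, so the root lies in [7.375, 7.5]
p(7.4375) = 1.4509 > 0, so the root lies in [7.375, 7.4375]
p(7.40625) = -0.3412 < 0, so the root lies in [7.40625, 7.4375]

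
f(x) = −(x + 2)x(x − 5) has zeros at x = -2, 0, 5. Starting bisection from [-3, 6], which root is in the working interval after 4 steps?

5

x = 1.5 gives f = 18.375, positive; keep [1.5, 6]
x = 3.75 gives f = 26.953125, positive; keep [3.75, 6]
x = 4.875 gives f = 4.189453, positive; keep [4.875, 6]
x = 5.4375 gives f = -17.6931, negative; keep [4.875, 5.4375]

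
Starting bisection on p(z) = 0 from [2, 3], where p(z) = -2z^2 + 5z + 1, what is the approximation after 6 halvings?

m = 2.5, p(m) = 1 (+); new bracket [2.5, 3]
m = 2.75, p(m) = -0.375 (−); new bracket [2.5, 2.75]
m = 2.625, p(m) = 0.34375 (+); new bracket [2.625, 2.75]
m = 2.6875, p(m) = -0.0078 (−); new bracket [2.625, 2.6875]
m = 2.65625, p(m) = 0.1699 (+); new bracket [2.65625, 2.6875]
m = 2.671875, p(m) = 0.0815 (+); new bracket [2.671875, 2.6875]

2.671875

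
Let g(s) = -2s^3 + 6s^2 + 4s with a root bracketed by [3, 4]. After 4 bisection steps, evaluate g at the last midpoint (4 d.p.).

-0.0278

s = 3.5 gives g = 1.75, positive; keep [3.5, 4]
s = 3.75 gives g = -6.09375, negative; keep [3.5, 3.75]
s = 3.625 gives g = -1.925781, negative; keep [3.5, 3.625]
s = 3.5625 gives g = -0.0278, negative; keep [3.5, 3.5625]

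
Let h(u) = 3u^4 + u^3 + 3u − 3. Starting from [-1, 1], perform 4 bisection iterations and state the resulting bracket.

[0.625, 0.75]

h(0) = -3 < 0, so the root lies in [0, 1]
h(0.5) = -1.1875 < 0, so the root lies in [0.5, 1]
h(0.75) = 0.621094 > 0, so the root lies in [0.5, 0.75]
h(0.625) = -0.4231 < 0, so the root lies in [0.625, 0.75]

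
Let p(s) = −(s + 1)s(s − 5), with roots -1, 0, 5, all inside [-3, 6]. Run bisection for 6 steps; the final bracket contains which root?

p(1.5) = 13.125 > 0, so the root lies in [1.5, 6]
p(3.75) = 22.265625 > 0, so the root lies in [3.75, 6]
p(4.875) = 3.580078 > 0, so the root lies in [4.875, 6]
p(5.4375) = -15.3142 < 0, so the root lies in [4.875, 5.4375]
p(5.15625) = -4.9599 < 0, so the root lies in [4.875, 5.15625]
p(5.015625) = -0.4714 < 0, so the root lies in [4.875, 5.015625]

5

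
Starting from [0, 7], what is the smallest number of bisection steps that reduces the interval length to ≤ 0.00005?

18

Width after n steps is 7/2^n. Need 2^n ≥ 7/0.00005 = 140000.
2^17 = 131072 < 140000 ≤ 2^18 = 262144, so n = 18.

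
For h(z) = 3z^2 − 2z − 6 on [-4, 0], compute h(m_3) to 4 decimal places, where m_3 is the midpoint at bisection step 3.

midpoint -2: h = 10 > 0 → [-2, 0]
midpoint -1: h = -1 < 0 → [-2, -1]
midpoint -1.5: h = 3.75 > 0 → [-1.5, -1]

3.7500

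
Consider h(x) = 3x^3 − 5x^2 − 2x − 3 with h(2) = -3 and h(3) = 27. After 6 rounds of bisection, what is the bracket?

[2.171875, 2.1875]

m = 2.5, h(m) = 7.625 (+); new bracket [2, 2.5]
m = 2.25, h(m) = 1.359375 (+); new bracket [2, 2.25]
m = 2.125, h(m) = -1.041016 (−); new bracket [2.125, 2.25]
m = 2.1875, h(m) = 0.1018 (+); new bracket [2.125, 2.1875]
m = 2.15625, h(m) = -0.4837 (−); new bracket [2.15625, 2.1875]
m = 2.171875, h(m) = -0.1945 (−); new bracket [2.171875, 2.1875]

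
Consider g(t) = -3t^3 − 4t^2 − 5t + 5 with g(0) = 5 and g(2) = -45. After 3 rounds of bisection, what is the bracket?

[0.5, 0.75]

g(1) = -7 < 0, so the root lies in [0, 1]
g(0.5) = 1.125 > 0, so the root lies in [0.5, 1]
g(0.75) = -2.265625 < 0, so the root lies in [0.5, 0.75]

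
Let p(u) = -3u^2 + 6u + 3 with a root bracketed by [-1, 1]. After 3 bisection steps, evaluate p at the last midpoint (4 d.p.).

1.3125

u = 0 gives p = 3, positive; keep [-1, 0]
u = -0.5 gives p = -0.75, negative; keep [-0.5, 0]
u = -0.25 gives p = 1.3125, positive; keep [-0.5, -0.25]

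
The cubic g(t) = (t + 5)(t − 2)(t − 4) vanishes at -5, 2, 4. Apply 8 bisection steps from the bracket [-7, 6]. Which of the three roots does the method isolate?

t = -0.5 gives g = 50.625, positive; keep [-7, -0.5]
t = -3.75 gives g = 55.703125, positive; keep [-7, -3.75]
t = -5.375 gives g = -25.927734, negative; keep [-5.375, -3.75]
t = -4.5625 gives g = 24.5837, positive; keep [-5.375, -4.5625]
t = -4.96875 gives g = 1.9532, positive; keep [-5.375, -4.96875]
t = -5.171875 gives g = -11.3059, negative; keep [-5.171875, -4.96875]
t = -5.0703125 gives g = -4.5091, negative; keep [-5.0703125, -4.96875]
t = -5.01953125 gives g = -1.2366, negative; keep [-5.01953125, -4.96875]

-5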